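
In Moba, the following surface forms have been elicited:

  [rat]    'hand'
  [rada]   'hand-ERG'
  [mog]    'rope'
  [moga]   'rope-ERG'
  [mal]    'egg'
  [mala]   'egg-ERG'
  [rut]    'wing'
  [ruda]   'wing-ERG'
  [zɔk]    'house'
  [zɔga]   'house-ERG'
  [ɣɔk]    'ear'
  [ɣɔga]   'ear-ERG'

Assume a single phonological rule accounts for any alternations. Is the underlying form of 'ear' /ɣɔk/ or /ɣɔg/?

/ɣɔk/

'ear' shows [k] ~ [g] at the end of the stem ([ɣɔk] vs [ɣɔga]).
If /g/ were underlying and a rule turned it into [k] in isolation, 'rope' would also alternate; but it has [g] in both [mog] and [moga].
The underlying segment must be /k/; voiceless stops become voiced between vowels, yielding [g] there.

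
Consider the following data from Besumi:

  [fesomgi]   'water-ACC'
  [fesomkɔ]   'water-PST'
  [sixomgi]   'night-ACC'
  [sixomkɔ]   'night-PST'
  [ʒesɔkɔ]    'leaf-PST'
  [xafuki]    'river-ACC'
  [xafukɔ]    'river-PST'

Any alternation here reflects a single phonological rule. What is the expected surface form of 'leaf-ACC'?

The ACC suffix surfaces as [-gi] and [-ki], depending on the final segment of the stem.
The PST suffix, which begins with [k], is invariant after every stem; so [k] is not altered by any rule here.
So the underlying form is /-gi/, and voiced stops become voiceless after a vowel.
After 'leaf', which ends in a vowel, the suffix surfaces as [-ki], giving [ʒesɔki].

[ʒesɔki]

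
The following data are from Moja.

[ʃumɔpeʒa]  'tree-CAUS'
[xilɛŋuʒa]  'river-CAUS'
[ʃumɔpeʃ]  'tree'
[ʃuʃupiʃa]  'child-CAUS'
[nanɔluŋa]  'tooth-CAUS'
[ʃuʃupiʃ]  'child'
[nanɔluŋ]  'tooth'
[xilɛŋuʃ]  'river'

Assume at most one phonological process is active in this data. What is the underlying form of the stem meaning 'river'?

/xilɛŋuʒ/

The root 'river' surfaces as [xilɛŋuʃ] and [xilɛŋuʒa], with a stem-final [ʃ] ~ [ʒ] alternation.
Compare 'child', with invariant [ʃ] in [ʃuʃupiʃ] and [ʃuʃupiʃa]: an analysis with underlying /ʃ/ and a rule producing [ʒ] before the CAUS suffix would wrongly predict alternation here too.
The underlying segment must be /ʒ/; voiced obstruents become voiceless word-finally, yielding [ʃ] there.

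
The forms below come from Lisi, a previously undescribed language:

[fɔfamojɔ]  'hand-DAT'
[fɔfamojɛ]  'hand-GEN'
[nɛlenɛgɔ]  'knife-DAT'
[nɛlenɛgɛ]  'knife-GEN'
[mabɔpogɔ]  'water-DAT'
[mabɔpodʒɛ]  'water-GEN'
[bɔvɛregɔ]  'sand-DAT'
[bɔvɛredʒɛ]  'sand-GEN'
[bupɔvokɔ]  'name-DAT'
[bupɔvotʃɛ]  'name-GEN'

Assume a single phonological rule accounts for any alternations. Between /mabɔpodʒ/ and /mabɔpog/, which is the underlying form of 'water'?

'water' shows [g] ~ [dʒ] at the end of the stem ([mabɔpogɔ] vs [mabɔpodʒɛ]).
But 'knife' keeps [g] in both environments ([nɛlenɛgɔ], [nɛlenɛgɛ]), so there is no rule changing /g/ to [dʒ] before the GEN suffix.
The underlying segment must be /dʒ/; palato-alveolar /tʃ/ and /dʒ/ become [k] and [g] when no front vowel follows, yielding [g] there.

/mabɔpodʒ/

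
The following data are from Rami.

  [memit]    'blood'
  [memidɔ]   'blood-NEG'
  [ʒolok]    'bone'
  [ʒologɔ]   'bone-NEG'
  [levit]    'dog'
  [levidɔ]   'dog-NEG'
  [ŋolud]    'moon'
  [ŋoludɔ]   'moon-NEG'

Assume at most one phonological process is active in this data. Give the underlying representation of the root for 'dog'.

The root 'dog' surfaces as [levit] and [levidɔ], with a stem-final [t] ~ [d] alternation.
If /d/ were underlying and a rule turned it into [t] in isolation, 'moon' would also alternate; but it has [d] in both [ŋolud] and [ŋoludɔ].
So /t/ is underlying, and a rule of intervocalic voicing — voiceless stops become voiced between vowels — gives [d].
The underlying form of 'dog' is therefore /levit/.

/levit/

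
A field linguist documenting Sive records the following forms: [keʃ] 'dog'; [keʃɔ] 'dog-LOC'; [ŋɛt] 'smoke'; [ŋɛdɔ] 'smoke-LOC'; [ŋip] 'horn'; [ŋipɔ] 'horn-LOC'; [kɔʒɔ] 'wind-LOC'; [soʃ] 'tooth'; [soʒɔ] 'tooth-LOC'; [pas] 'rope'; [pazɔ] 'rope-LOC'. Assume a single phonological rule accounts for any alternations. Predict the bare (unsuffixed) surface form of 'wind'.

[kɔʃ]

The root 'tooth' surfaces as [soʃ] and [soʒɔ], with a stem-final [ʃ] ~ [ʒ] alternation.
If /ʃ/ were underlying and a rule turned it into [ʒ] before the LOC suffix, 'dog' would also alternate; but it has [ʃ] in both [keʃ] and [keʃɔ].
The alternation reflects word-final obstruent devoicing: voiced obstruents become voiceless word-finally. /ʒ/ is underlying.
The one attested form of 'wind', [kɔʒɔ], shows underlying /kɔʒ/. Applying the same rule word-finally gives [kɔʃ].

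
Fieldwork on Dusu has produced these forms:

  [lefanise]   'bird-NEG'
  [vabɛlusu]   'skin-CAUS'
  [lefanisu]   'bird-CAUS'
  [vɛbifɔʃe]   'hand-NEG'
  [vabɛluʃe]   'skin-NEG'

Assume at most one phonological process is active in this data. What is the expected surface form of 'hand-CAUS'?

In [vabɛluʃe] and [vabɛlusu] the final segment of 'skin' alternates: [ʃ] ~ [s].
The stem 'bird' ([lefanise], [lefanisu]) shows [s] unchanged in both environments, so [s] cannot be basic with [ʃ] derived before the NEG suffix.
Therefore /ʃ/ is basic and [s] is derived by depalatalization (palato-alveolar /ʃ/ becomes [s] when no front vowel follows).
From [vɛbifɔʃe] the stem 'hand' is /vɛbifɔʃ/; when no front vowel follows this yields [vɛbifɔsu].

[vɛbifɔsu]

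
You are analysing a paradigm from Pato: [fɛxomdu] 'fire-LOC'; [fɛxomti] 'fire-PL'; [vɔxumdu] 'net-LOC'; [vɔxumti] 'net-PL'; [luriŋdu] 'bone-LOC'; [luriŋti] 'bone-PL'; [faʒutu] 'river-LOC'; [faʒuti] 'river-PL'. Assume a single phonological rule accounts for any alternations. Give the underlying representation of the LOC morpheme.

/-du/

The LOC suffix surfaces as [-du] and [-tu], depending on the final segment of the stem.
By contrast the PL suffix keeps its initial [t] throughout — that segment must be underlying.
The LOC suffix is therefore /-du/ underlyingly, with post-vocalic devoicing: voiced stops become voiceless after a vowel.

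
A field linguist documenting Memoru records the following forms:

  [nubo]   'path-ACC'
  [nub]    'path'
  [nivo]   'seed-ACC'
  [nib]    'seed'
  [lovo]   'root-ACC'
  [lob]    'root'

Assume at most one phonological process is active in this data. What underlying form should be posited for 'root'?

'root' shows [v] ~ [b] at the end of the stem ([lovo] vs [lob]).
If /b/ were underlying and a rule turned it into [v] before the ACC suffix, 'path' would also alternate; but it has [b] in both [nubo] and [nub].
So /v/ is underlying, and a rule of word-final hardening — voiced fricatives become stops word-finally — gives [b].
The underlying form of 'root' is therefore /lov/.

/lov/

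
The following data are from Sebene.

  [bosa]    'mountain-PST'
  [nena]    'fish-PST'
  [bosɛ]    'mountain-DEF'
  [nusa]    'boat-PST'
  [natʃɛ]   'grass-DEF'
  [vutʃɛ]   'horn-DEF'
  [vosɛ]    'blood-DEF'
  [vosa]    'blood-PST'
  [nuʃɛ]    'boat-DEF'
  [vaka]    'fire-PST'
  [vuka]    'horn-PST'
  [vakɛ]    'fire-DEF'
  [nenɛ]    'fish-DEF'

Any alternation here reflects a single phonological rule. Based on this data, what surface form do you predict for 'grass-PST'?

[naka]

The stem for 'horn' ends in [k] in [vuka] but [tʃ] in [vutʃɛ].
If /k/ were underlying and a rule turned it into [tʃ] before the DEF suffix, 'fire' would also alternate; but it has [k] in both [vaka] and [vakɛ].
So /tʃ/ is underlying, and a rule of depalatalization — palato-alveolar /tʃ/ and /ʃ/ become [k] and [s] when no front vowel follows — gives [k].
From [natʃɛ] the stem 'grass' is /natʃ/; when no front vowel follows this yields [naka].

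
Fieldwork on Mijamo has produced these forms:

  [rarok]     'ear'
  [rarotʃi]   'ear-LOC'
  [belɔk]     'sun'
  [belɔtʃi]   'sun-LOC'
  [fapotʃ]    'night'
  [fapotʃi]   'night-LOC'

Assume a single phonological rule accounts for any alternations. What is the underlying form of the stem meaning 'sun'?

/belɔk/

In [belɔk] and [belɔtʃi] the final segment of 'sun' alternates: [k] ~ [tʃ].
But 'night' keeps [tʃ] in both environments ([fapotʃ], [fapotʃi]), so there is no rule changing /tʃ/ to [k] in isolation.
So /k/ is underlying, and a rule of palatalization before a front vowel — /k/ becomes palato-alveolar [tʃ] before a front vowel — gives [tʃ].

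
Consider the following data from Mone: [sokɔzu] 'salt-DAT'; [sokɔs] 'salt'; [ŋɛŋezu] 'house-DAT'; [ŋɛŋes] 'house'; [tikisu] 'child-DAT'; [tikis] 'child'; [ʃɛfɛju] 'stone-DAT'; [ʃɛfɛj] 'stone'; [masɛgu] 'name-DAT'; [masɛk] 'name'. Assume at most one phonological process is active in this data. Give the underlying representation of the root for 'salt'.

/sokɔz/

The root 'salt' surfaces as [sokɔzu] and [sokɔs], with a stem-final [z] ~ [s] alternation.
If /s/ were underlying and a rule turned it into [z] before the DAT suffix, 'child' would also alternate; but it has [s] in both [tikisu] and [tikis].
So /z/ is underlying, and a rule of word-final obstruent devoicing — voiced obstruents become voiceless word-finally — gives [s].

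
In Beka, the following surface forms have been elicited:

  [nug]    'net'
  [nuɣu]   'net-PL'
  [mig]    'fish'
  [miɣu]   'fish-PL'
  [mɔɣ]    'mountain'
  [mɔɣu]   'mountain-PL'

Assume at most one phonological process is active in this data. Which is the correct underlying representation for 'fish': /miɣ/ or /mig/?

The stem for 'fish' ends in [g] in [mig] but [ɣ] in [miɣu].
If /ɣ/ were underlying and a rule turned it into [g] in isolation, 'mountain' would also alternate; but it has [ɣ] in both [mɔɣ] and [mɔɣu].
Therefore /g/ is basic and [ɣ] is derived by intervocalic spirantization (voiced stops become fricatives between vowels).

/mig/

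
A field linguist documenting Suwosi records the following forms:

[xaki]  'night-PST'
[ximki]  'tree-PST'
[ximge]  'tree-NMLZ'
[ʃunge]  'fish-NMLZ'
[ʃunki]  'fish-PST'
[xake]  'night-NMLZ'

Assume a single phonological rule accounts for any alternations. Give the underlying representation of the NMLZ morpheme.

/-ge/

The NMLZ suffix surfaces as [-ge] and [-ke], depending on the final segment of the stem.
The PST suffix, which begins with [k], is invariant after every stem; so [k] is not altered by any rule here.
So the underlying form is /-ge/, and voiced stops become voiceless after a vowel.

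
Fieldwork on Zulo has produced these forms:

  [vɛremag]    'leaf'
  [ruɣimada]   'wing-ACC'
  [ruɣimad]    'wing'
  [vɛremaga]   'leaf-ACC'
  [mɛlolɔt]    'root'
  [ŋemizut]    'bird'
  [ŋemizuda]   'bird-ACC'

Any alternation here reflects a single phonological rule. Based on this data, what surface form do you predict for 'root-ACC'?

The root 'bird' surfaces as [ŋemizuda] and [ŋemizut], with a stem-final [d] ~ [t] alternation.
Compare 'wing', with invariant [d] in [ruɣimada] and [ruɣimad]: an analysis with underlying /d/ and a rule producing [t] in isolation would wrongly predict alternation here too.
So /t/ is underlying, and a rule of intervocalic voicing — voiceless stops become voiced between vowels — gives [d].
The one attested form of 'root', [mɛlolɔt], shows underlying /mɛlolɔt/. Applying the same rule between vowels gives [mɛlolɔda].

[mɛlolɔda]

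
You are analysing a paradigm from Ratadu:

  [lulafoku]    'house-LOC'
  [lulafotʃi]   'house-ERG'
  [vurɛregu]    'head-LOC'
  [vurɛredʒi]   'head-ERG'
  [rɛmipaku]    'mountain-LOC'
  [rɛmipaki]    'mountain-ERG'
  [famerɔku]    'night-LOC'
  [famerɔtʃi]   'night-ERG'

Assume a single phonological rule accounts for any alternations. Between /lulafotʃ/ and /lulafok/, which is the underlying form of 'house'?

In [lulafoku] and [lulafotʃi] the final segment of 'house' alternates: [k] ~ [tʃ].
The stem 'mountain' ([rɛmipaku], [rɛmipaki]) shows [k] unchanged in both environments, so [k] cannot be basic with [tʃ] derived before the ERG suffix.
The underlying segment must be /tʃ/; palato-alveolar /tʃ/ and /dʒ/ become [k] and [g] when no front vowel follows, yielding [k] there.

/lulafotʃ/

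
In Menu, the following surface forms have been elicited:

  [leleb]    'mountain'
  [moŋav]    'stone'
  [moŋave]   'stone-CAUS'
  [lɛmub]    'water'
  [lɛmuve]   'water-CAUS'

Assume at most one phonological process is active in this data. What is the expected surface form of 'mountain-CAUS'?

The root 'water' surfaces as [lɛmub] and [lɛmuve], with a stem-final [b] ~ [v] alternation.
But 'stone' keeps [v] in both environments ([moŋav], [moŋave]), so there is no rule changing /v/ to [b] in isolation.
The alternation reflects intervocalic spirantization: voiced stops become fricatives between vowels. /b/ is underlying.
The one attested form of 'mountain', [leleb], shows underlying /leleb/. Applying the same rule between vowels gives [leleve].

[leleve]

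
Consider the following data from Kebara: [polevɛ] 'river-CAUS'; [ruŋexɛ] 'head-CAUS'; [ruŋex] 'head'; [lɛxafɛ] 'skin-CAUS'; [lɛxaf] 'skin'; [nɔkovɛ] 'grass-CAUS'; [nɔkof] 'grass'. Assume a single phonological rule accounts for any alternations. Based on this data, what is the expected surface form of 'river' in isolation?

The root 'grass' surfaces as [nɔkovɛ] and [nɔkof], with a stem-final [v] ~ [f] alternation.
Compare 'skin', with invariant [f] in [lɛxafɛ] and [lɛxaf]: an analysis with underlying /f/ and a rule producing [v] before the CAUS suffix would wrongly predict alternation here too.
So /v/ is underlying, and a rule of word-final obstruent devoicing — voiced obstruents become voiceless word-finally — gives [f].
From [polevɛ] the stem 'river' is /polev/; word-finally this yields [polef].

[polef]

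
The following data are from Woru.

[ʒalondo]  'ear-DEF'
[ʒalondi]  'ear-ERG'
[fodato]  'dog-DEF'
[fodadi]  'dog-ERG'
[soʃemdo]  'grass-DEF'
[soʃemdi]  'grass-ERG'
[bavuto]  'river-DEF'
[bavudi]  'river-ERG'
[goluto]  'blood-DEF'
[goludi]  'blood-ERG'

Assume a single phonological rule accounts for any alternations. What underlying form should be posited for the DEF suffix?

The DEF morpheme has two allomorphs, [-do] and [-to].
The ERG suffix, which begins with [d], is invariant after every stem; so [d] is not altered by any rule here.
The DEF suffix is therefore /-to/ underlyingly, with post-nasal voicing: voiceless stops become voiced after a nasal.

/-to/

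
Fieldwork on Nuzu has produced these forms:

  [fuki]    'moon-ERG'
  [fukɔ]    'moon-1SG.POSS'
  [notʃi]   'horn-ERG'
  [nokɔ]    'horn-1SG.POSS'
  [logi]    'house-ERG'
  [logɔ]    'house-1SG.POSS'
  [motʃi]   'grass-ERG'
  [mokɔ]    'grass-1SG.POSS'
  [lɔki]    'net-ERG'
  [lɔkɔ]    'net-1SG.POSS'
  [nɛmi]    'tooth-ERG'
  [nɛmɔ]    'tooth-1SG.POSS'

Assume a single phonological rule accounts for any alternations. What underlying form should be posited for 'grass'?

The stem for 'grass' ends in [tʃ] in [motʃi] but [k] in [mokɔ].
But 'net' keeps [k] in both environments ([lɔki], [lɔkɔ]), so there is no rule changing /k/ to [tʃ] before the ERG suffix.
So /tʃ/ is underlying, and a rule of depalatalization — palato-alveolar /tʃ/ becomes [k] when no front vowel follows — gives [k].
Hence 'grass' is /motʃ/ underlyingly.

/motʃ/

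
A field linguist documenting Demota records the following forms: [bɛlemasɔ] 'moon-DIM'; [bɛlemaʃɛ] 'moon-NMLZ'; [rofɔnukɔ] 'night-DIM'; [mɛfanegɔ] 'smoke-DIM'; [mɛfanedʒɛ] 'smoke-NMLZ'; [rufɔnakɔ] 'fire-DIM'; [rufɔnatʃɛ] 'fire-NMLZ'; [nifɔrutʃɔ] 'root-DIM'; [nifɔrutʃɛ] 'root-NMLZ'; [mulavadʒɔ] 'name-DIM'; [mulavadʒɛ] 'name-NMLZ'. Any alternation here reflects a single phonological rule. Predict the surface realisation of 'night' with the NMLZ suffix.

The root 'fire' surfaces as [rufɔnakɔ] and [rufɔnatʃɛ], with a stem-final [k] ~ [tʃ] alternation.
The stem 'root' ([nifɔrutʃɔ], [nifɔrutʃɛ]) shows [tʃ] unchanged in both environments, so [tʃ] cannot be basic with [k] derived before the DIM suffix.
The underlying segment must be /k/; /k/, /g/ and /s/ become palato-alveolar [tʃ], [dʒ] and [ʃ] before a front vowel, yielding [tʃ] there.
From [rofɔnukɔ] the stem 'night' is /rofɔnuk/; before a front vowel this yields [rofɔnutʃɛ].

[rofɔnutʃɛ]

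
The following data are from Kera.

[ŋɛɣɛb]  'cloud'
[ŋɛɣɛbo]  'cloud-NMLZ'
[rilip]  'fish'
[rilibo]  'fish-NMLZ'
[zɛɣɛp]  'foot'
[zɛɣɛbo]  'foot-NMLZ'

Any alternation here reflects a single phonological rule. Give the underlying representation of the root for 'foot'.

/zɛɣɛp/

'foot' shows [p] ~ [b] at the end of the stem ([zɛɣɛp] vs [zɛɣɛbo]).
Compare 'cloud', with invariant [b] in [ŋɛɣɛb] and [ŋɛɣɛbo]: an analysis with underlying /b/ and a rule producing [p] in isolation would wrongly predict alternation here too.
Therefore /p/ is basic and [b] is derived by intervocalic voicing (voiceless stops become voiced between vowels).
So 'foot' = /zɛɣɛp/.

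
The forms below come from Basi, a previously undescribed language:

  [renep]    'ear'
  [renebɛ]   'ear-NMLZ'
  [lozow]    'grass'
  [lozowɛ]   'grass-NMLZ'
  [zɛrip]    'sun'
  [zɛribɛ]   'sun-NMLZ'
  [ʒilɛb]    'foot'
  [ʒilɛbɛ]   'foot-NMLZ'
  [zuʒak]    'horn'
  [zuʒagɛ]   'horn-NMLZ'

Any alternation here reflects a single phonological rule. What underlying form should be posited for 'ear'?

/renep/

The stem for 'ear' ends in [p] in [renep] but [b] in [renebɛ].
Compare 'foot', with invariant [b] in [ʒilɛb] and [ʒilɛbɛ]: an analysis with underlying /b/ and a rule producing [p] in isolation would wrongly predict alternation here too.
Therefore /p/ is basic and [b] is derived by intervocalic voicing (voiceless stops become voiced between vowels).
So 'ear' = /renep/.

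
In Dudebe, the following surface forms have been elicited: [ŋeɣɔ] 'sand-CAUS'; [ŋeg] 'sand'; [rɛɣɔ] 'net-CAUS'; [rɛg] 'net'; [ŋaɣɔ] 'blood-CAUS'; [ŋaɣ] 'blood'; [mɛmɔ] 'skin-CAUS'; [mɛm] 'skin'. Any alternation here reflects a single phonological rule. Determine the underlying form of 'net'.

/rɛg/

In [rɛɣɔ] and [rɛg] the final segment of 'net' alternates: [ɣ] ~ [g].
Compare 'blood', with invariant [ɣ] in [ŋaɣɔ] and [ŋaɣ]: an analysis with underlying /ɣ/ and a rule producing [g] in isolation would wrongly predict alternation here too.
The underlying segment must be /g/; voiced stops become fricatives between vowels, yielding [ɣ] there.
The underlying form of 'net' is therefore /rɛg/.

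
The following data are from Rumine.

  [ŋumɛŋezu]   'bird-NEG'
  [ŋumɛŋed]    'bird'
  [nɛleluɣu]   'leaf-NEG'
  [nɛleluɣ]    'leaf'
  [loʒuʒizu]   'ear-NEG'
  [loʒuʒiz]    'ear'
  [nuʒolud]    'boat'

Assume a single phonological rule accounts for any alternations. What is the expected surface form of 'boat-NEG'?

[nuʒoluzu]

'bird' shows [z] ~ [d] at the end of the stem ([ŋumɛŋezu] vs [ŋumɛŋed]).
But 'ear' keeps [z] in both environments ([loʒuʒizu], [loʒuʒiz]), so there is no rule changing /z/ to [d] in isolation.
So /d/ is underlying, and a rule of intervocalic spirantization — voiced stops become fricatives between vowels — gives [z].
From [nuʒolud] the stem 'boat' is /nuʒolud/; between vowels this yields [nuʒoluzu].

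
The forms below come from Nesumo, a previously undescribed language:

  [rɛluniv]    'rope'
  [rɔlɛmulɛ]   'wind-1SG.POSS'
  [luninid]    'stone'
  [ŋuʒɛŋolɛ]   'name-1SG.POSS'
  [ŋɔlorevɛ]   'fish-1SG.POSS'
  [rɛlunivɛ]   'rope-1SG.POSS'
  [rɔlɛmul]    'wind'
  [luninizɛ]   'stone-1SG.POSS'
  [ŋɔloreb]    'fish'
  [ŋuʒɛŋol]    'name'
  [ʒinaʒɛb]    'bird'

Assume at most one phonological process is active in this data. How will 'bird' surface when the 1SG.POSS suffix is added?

[ʒinaʒɛvɛ]

The stem for 'fish' ends in [v] in [ŋɔlorevɛ] but [b] in [ŋɔloreb].
The stem 'rope' ([rɛlunivɛ], [rɛluniv]) shows [v] unchanged in both environments, so [v] cannot be basic with [b] derived in isolation.
The underlying segment must be /b/; voiced stops become fricatives between vowels, yielding [v] there.
From [ʒinaʒɛb] the stem 'bird' is /ʒinaʒɛb/; between vowels this yields [ʒinaʒɛvɛ].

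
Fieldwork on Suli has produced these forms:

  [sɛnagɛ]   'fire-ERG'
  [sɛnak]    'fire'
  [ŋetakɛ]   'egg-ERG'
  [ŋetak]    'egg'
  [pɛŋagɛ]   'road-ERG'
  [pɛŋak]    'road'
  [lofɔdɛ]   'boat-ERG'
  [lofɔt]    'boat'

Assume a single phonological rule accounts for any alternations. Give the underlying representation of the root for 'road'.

/pɛŋag/

The root 'road' surfaces as [pɛŋagɛ] and [pɛŋak], with a stem-final [g] ~ [k] alternation.
The stem 'egg' ([ŋetakɛ], [ŋetak]) shows [k] unchanged in both environments, so [k] cannot be basic with [g] derived before the ERG suffix.
The alternation reflects word-final obstruent devoicing: voiced obstruents become voiceless word-finally. /g/ is underlying.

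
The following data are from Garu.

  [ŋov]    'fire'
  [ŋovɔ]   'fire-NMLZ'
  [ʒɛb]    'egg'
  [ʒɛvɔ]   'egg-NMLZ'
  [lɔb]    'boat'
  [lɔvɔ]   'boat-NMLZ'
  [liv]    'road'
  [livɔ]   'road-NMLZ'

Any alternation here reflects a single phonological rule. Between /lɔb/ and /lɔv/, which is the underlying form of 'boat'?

The stem for 'boat' ends in [b] in [lɔb] but [v] in [lɔvɔ].
If /v/ were underlying and a rule turned it into [b] in isolation, 'fire' would also alternate; but it has [v] in both [ŋov] and [ŋovɔ].
The alternation reflects intervocalic spirantization: voiced stops become fricatives between vowels. /b/ is underlying.

/lɔb/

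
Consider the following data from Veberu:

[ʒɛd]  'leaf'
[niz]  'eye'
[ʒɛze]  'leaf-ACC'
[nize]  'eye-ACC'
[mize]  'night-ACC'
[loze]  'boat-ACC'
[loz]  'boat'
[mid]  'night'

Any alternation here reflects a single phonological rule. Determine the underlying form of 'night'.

The root 'night' surfaces as [mid] and [mize], with a stem-final [d] ~ [z] alternation.
If /z/ were underlying and a rule turned it into [d] in isolation, 'boat' would also alternate; but it has [z] in both [loz] and [loze].
So /d/ is underlying, and a rule of intervocalic spirantization — voiced stops become fricatives between vowels — gives [z].

/mid/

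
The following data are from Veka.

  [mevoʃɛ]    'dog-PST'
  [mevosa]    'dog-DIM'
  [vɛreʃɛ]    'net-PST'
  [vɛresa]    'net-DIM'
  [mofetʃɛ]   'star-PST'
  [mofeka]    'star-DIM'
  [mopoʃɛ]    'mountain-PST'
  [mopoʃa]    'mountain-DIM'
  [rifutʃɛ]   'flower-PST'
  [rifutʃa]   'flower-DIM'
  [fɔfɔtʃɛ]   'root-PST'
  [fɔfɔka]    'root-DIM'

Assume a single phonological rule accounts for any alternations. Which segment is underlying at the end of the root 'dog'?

The root 'dog' surfaces as [mevoʃɛ] and [mevosa], with a stem-final [ʃ] ~ [s] alternation.
Compare 'mountain', with invariant [ʃ] in [mopoʃɛ] and [mopoʃa]: an analysis with underlying /ʃ/ and a rule producing [s] before the DIM suffix would wrongly predict alternation here too.
Therefore /s/ is basic and [ʃ] is derived by palatalization before a front vowel (/k/ and /s/ become palato-alveolar [tʃ] and [ʃ] before a front vowel).

/s/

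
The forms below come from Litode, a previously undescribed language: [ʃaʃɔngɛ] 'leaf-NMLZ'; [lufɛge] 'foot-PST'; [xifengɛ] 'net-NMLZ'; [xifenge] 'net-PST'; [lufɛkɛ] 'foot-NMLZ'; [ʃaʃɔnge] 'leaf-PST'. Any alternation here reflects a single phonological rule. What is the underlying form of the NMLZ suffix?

/-kɛ/

The NMLZ morpheme has two allomorphs, [-gɛ] and [-kɛ].
The PST suffix, which begins with [g], is invariant after every stem; so [g] is not altered by any rule here.
So the underlying form is /-kɛ/, and voiceless stops become voiced after a nasal.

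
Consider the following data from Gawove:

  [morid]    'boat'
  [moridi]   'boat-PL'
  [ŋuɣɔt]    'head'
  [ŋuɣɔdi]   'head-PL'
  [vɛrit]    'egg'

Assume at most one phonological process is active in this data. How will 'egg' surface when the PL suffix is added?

[vɛridi]

In [ŋuɣɔt] and [ŋuɣɔdi] the final segment of 'head' alternates: [t] ~ [d].
The stem 'boat' ([morid], [moridi]) shows [d] unchanged in both environments, so [d] cannot be basic with [t] derived in isolation.
The alternation reflects intervocalic voicing: voiceless stops become voiced between vowels. /t/ is underlying.
From [vɛrit] the stem 'egg' is /vɛrit/; between vowels this yields [vɛridi].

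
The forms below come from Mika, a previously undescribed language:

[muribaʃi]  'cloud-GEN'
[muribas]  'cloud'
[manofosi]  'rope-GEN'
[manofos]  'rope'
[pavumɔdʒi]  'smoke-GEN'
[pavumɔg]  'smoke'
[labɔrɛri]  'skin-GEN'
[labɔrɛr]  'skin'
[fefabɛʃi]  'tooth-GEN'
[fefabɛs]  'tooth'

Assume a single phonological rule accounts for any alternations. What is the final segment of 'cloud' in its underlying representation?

/ʃ/

'cloud' shows [ʃ] ~ [s] at the end of the stem ([muribaʃi] vs [muribas]).
The stem 'rope' ([manofosi], [manofos]) shows [s] unchanged in both environments, so [s] cannot be basic with [ʃ] derived before the GEN suffix.
The alternation reflects depalatalization: palato-alveolar /dʒ/ and /ʃ/ become [g] and [s] when no front vowel follows. /ʃ/ is underlying.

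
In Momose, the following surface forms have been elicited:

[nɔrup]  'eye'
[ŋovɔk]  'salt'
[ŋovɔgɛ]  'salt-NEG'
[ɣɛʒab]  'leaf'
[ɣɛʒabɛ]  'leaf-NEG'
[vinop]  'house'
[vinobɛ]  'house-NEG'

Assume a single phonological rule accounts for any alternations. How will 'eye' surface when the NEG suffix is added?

The stem for 'house' ends in [p] in [vinop] but [b] in [vinobɛ].
Compare 'leaf', with invariant [b] in [ɣɛʒab] and [ɣɛʒabɛ]: an analysis with underlying /b/ and a rule producing [p] in isolation would wrongly predict alternation here too.
The alternation reflects intervocalic voicing: voiceless stops become voiced between vowels. /p/ is underlying.
The one attested form of 'eye', [nɔrup], shows underlying /nɔrup/. Applying the same rule between vowels gives [nɔrubɛ].

[nɔrubɛ]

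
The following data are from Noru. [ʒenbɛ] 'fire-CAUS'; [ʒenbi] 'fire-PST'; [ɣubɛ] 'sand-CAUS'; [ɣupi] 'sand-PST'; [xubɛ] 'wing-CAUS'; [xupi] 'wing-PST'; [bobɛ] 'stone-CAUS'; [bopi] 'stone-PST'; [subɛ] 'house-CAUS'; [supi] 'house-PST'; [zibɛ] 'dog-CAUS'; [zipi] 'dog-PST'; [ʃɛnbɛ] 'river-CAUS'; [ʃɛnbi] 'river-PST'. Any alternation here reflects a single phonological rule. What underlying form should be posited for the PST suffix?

The PST morpheme has two allomorphs, [-bi] and [-pi].
By contrast the CAUS suffix keeps its initial [b] throughout — that segment must be underlying.
The PST suffix is therefore /-pi/ underlyingly, with post-nasal voicing: voiceless stops become voiced after a nasal.

/-pi/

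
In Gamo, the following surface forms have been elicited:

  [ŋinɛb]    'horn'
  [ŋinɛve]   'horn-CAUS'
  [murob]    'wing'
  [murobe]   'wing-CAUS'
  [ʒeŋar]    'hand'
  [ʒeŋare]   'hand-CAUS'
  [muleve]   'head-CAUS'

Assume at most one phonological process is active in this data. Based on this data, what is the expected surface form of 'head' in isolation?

[muleb]

The root 'horn' surfaces as [ŋinɛb] and [ŋinɛve], with a stem-final [b] ~ [v] alternation.
But 'wing' keeps [b] in both environments ([murob], [murobe]), so there is no rule changing /b/ to [v] before the CAUS suffix.
The underlying segment must be /v/; voiced fricatives become stops word-finally, yielding [b] there.
From [muleve] the stem 'head' is /mulev/; word-finally this yields [muleb].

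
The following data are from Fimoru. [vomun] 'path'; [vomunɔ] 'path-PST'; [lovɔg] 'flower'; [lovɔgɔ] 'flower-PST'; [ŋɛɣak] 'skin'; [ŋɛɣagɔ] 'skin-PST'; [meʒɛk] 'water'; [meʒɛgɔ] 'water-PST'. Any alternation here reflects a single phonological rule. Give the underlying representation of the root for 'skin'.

The stem for 'skin' ends in [k] in [ŋɛɣak] but [g] in [ŋɛɣagɔ].
But 'flower' keeps [g] in both environments ([lovɔg], [lovɔgɔ]), so there is no rule changing /g/ to [k] in isolation.
The alternation reflects intervocalic voicing: voiceless stops become voiced between vowels. /k/ is underlying.

/ŋɛɣak/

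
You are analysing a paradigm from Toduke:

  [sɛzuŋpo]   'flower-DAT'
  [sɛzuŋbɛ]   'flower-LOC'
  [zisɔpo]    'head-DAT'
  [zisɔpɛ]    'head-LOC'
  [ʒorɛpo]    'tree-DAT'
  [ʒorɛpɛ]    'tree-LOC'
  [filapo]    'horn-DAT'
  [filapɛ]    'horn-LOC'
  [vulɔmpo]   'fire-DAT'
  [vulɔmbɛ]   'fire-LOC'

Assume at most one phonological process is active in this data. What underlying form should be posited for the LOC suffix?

/-bɛ/

The LOC morpheme has two allomorphs, [-bɛ] and [-pɛ].
By contrast the DAT suffix keeps its initial [p] throughout — that segment must be underlying.
The LOC suffix is therefore /-bɛ/ underlyingly, with post-vocalic devoicing: voiced stops become voiceless after a vowel.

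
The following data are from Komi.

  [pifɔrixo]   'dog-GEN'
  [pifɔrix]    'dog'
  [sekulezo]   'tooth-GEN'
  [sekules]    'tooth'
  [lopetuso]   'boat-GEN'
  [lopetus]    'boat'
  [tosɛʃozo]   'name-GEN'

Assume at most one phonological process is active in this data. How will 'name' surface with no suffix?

The stem for 'tooth' ends in [z] in [sekulezo] but [s] in [sekules].
If /s/ were underlying and a rule turned it into [z] before the GEN suffix, 'boat' would also alternate; but it has [s] in both [lopetuso] and [lopetus].
So /z/ is underlying, and a rule of word-final obstruent devoicing — voiced obstruents become voiceless word-finally — gives [s].
From [tosɛʃozo] the stem 'name' is /tosɛʃoz/; word-finally this yields [tosɛʃos].

[tosɛʃos]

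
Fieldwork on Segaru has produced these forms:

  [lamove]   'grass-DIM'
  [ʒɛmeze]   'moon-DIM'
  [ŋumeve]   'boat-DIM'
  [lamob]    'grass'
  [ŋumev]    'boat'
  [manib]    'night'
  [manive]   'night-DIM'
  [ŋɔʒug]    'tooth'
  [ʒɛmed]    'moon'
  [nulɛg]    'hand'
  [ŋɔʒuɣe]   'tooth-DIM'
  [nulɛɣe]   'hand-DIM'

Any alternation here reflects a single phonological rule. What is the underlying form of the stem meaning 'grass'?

/lamob/

'grass' shows [b] ~ [v] at the end of the stem ([lamob] vs [lamove]).
If /v/ were underlying and a rule turned it into [b] in isolation, 'boat' would also alternate; but it has [v] in both [ŋumev] and [ŋumeve].
The alternation reflects intervocalic spirantization: voiced stops become fricatives between vowels. /b/ is underlying.
So 'grass' = /lamob/.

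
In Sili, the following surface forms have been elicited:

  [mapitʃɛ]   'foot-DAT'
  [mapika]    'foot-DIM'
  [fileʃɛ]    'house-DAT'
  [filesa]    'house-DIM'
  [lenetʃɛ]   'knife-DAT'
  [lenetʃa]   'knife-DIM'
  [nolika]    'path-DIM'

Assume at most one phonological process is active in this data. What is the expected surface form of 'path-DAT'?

'foot' shows [tʃ] ~ [k] at the end of the stem ([mapitʃɛ] vs [mapika]).
But 'knife' keeps [tʃ] in both environments ([lenetʃɛ], [lenetʃa]), so there is no rule changing /tʃ/ to [k] before the DIM suffix.
The alternation reflects palatalization before a front vowel: /k/ and /s/ become palato-alveolar [tʃ] and [ʃ] before a front vowel. /k/ is underlying.
The one attested form of 'path', [nolika], shows underlying /nolik/. Applying the same rule before a front vowel gives [nolitʃɛ].

[nolitʃɛ]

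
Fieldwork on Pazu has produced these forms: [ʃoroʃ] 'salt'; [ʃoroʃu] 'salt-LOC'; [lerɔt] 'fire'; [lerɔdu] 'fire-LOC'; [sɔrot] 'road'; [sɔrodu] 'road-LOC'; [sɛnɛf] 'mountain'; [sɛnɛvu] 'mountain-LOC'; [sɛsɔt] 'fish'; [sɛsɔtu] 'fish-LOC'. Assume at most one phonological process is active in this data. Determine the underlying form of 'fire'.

In [lerɔt] and [lerɔdu] the final segment of 'fire' alternates: [t] ~ [d].
The stem 'fish' ([sɛsɔt], [sɛsɔtu]) shows [t] unchanged in both environments, so [t] cannot be basic with [d] derived before the LOC suffix.
Therefore /d/ is basic and [t] is derived by word-final obstruent devoicing (voiced obstruents become voiceless word-finally).
So 'fire' = /lerɔd/.

/lerɔd/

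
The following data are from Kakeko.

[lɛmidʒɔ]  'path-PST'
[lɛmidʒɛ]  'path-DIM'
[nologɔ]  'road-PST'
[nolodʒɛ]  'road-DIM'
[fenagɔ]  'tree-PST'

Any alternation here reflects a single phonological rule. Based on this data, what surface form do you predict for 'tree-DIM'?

'road' shows [g] ~ [dʒ] at the end of the stem ([nologɔ] vs [nolodʒɛ]).
The stem 'path' ([lɛmidʒɔ], [lɛmidʒɛ]) shows [dʒ] unchanged in both environments, so [dʒ] cannot be basic with [g] derived before the PST suffix.
Therefore /g/ is basic and [dʒ] is derived by palatalization before a front vowel (/g/ becomes palato-alveolar [dʒ] before a front vowel).
The one attested form of 'tree', [fenagɔ], shows underlying /fenag/. Applying the same rule before a front vowel gives [fenadʒɛ].

[fenadʒɛ]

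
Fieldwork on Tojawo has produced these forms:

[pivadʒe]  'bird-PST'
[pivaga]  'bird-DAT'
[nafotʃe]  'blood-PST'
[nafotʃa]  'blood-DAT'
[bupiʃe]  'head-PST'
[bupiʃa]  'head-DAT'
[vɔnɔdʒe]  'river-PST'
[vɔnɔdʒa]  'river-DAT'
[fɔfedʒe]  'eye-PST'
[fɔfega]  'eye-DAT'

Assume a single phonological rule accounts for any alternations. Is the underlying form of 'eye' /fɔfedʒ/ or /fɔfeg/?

The stem for 'eye' ends in [dʒ] in [fɔfedʒe] but [g] in [fɔfega].
Compare 'river', with invariant [dʒ] in [vɔnɔdʒe] and [vɔnɔdʒa]: an analysis with underlying /dʒ/ and a rule producing [g] before the DAT suffix would wrongly predict alternation here too.
So /g/ is underlying, and a rule of palatalization before a front vowel — /g/ becomes palato-alveolar [dʒ] before a front vowel — gives [dʒ].

/fɔfeg/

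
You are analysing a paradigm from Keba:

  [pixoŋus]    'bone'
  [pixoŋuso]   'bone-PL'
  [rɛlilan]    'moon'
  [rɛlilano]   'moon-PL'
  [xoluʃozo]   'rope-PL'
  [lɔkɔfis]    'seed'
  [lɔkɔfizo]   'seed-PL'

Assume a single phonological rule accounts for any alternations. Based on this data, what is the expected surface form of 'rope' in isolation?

In [lɔkɔfis] and [lɔkɔfizo] the final segment of 'seed' alternates: [s] ~ [z].
Compare 'bone', with invariant [s] in [pixoŋus] and [pixoŋuso]: an analysis with underlying /s/ and a rule producing [z] before the PL suffix would wrongly predict alternation here too.
Therefore /z/ is basic and [s] is derived by word-final obstruent devoicing (voiced obstruents become voiceless word-finally).
The one attested form of 'rope', [xoluʃozo], shows underlying /xoluʃoz/. Applying the same rule word-finally gives [xoluʃos].

[xoluʃos]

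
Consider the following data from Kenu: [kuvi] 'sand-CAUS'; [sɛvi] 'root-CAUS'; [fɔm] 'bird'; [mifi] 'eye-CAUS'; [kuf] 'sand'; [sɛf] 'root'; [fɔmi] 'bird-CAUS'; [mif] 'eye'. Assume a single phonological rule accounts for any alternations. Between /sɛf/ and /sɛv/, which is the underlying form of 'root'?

The stem for 'root' ends in [v] in [sɛvi] but [f] in [sɛf].
Compare 'eye', with invariant [f] in [mifi] and [mif]: an analysis with underlying /f/ and a rule producing [v] before the CAUS suffix would wrongly predict alternation here too.
The alternation reflects word-final obstruent devoicing: voiced obstruents become voiceless word-finally. /v/ is underlying.

/sɛv/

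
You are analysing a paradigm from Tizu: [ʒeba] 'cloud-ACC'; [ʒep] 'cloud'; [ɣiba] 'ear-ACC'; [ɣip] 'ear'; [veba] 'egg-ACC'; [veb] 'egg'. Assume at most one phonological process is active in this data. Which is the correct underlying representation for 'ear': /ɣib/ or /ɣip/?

/ɣip/

The root 'ear' surfaces as [ɣiba] and [ɣip], with a stem-final [b] ~ [p] alternation.
Compare 'egg', with invariant [b] in [veba] and [veb]: an analysis with underlying /b/ and a rule producing [p] in isolation would wrongly predict alternation here too.
So /p/ is underlying, and a rule of intervocalic voicing — voiceless stops become voiced between vowels — gives [b].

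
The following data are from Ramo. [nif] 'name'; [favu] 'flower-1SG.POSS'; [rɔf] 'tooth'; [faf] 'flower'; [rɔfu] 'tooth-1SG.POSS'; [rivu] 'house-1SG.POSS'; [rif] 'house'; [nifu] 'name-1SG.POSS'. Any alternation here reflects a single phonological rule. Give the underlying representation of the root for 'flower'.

/fav/

'flower' shows [f] ~ [v] at the end of the stem ([faf] vs [favu]).
Compare 'tooth', with invariant [f] in [rɔf] and [rɔfu]: an analysis with underlying /f/ and a rule producing [v] before the 1SG.POSS suffix would wrongly predict alternation here too.
So /v/ is underlying, and a rule of word-final obstruent devoicing — voiced obstruents become voiceless word-finally — gives [f].
Hence 'flower' is /fav/ underlyingly.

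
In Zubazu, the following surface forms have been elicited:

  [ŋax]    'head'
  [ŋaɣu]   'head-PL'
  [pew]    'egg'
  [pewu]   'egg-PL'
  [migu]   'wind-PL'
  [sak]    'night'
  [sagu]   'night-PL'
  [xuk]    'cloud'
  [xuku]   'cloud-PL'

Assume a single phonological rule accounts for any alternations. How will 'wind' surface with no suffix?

[mik]

In [sak] and [sagu] the final segment of 'night' alternates: [k] ~ [g].
The stem 'cloud' ([xuk], [xuku]) shows [k] unchanged in both environments, so [k] cannot be basic with [g] derived before the PL suffix.
So /g/ is underlying, and a rule of word-final obstruent devoicing — voiced obstruents become voiceless word-finally — gives [k].
The one attested form of 'wind', [migu], shows underlying /mig/. Applying the same rule word-finally gives [mik].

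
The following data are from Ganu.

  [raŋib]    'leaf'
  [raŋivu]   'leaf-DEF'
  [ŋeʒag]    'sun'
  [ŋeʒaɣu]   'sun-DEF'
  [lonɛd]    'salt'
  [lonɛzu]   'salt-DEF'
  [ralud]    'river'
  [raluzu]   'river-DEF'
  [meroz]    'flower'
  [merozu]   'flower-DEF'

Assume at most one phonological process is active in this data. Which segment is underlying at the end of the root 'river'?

/d/

The stem for 'river' ends in [d] in [ralud] but [z] in [raluzu].
If /z/ were underlying and a rule turned it into [d] in isolation, 'flower' would also alternate; but it has [z] in both [meroz] and [merozu].
The underlying segment must be /d/; voiced stops become fricatives between vowels, yielding [z] there.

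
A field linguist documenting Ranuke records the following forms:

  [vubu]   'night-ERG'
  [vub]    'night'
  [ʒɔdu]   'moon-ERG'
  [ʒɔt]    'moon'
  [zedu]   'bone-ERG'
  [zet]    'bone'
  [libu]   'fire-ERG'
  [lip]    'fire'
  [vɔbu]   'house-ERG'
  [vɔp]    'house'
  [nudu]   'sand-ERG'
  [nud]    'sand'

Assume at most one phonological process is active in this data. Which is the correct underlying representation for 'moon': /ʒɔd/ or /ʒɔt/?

The stem for 'moon' ends in [d] in [ʒɔdu] but [t] in [ʒɔt].
The stem 'sand' ([nudu], [nud]) shows [d] unchanged in both environments, so [d] cannot be basic with [t] derived in isolation.
The alternation reflects intervocalic voicing: voiceless stops become voiced between vowels. /t/ is underlying.

/ʒɔt/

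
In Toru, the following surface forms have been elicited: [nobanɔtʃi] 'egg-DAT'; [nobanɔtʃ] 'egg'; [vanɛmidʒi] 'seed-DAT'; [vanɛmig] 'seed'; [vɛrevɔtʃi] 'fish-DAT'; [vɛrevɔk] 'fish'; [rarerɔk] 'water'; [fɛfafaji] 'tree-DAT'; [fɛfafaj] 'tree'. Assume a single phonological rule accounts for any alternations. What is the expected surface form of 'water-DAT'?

[rarerɔtʃi]

In [vɛrevɔtʃi] and [vɛrevɔk] the final segment of 'fish' alternates: [tʃ] ~ [k].
Compare 'egg', with invariant [tʃ] in [nobanɔtʃi] and [nobanɔtʃ]: an analysis with underlying /tʃ/ and a rule producing [k] in isolation would wrongly predict alternation here too.
So /k/ is underlying, and a rule of palatalization before a front vowel — /k/ and /g/ become palato-alveolar [tʃ] and [dʒ] before a front vowel — gives [tʃ].
The one attested form of 'water', [rarerɔk], shows underlying /rarerɔk/. Applying the same rule before a front vowel gives [rarerɔtʃi].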